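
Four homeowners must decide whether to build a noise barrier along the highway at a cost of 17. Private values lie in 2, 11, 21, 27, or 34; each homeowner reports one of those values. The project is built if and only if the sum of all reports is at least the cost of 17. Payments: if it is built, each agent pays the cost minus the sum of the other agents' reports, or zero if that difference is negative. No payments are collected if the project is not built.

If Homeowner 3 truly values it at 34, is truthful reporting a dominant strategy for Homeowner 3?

Check each profile of the others' reports and compare truth against every alternative report.
Others report (2, 2, 21): truth gives 34, best alternative gives 34.
Others report (2, 2, 27): truth gives 34, best alternative gives 34.
Others report (2, 2, 34): truth gives 34, best alternative gives 34.
Others report (2, 11, 11): truth gives 34, best alternative gives 34.
Others report (2, 11, 21): truth gives 34, best alternative gives 34.
Others report (2, 11, 27): truth gives 34, best alternative gives 34.
(Remaining 119 profiles checked similarly; truth is weakly best in each.)
In every case the truthful report is at least as good as any alternative, so it is a dominant strategy.

Yes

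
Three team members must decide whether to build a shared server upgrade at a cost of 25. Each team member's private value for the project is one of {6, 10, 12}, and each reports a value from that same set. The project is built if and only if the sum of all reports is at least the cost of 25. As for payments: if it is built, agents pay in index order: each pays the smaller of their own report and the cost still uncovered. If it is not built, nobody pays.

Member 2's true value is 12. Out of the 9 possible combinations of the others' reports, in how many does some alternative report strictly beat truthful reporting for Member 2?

Others report (6, 10): truth gives 0; report 10 gives 2 > 0. Violating.
Others report (6, 12): truth gives 0; report 10 gives 2 > 0. Violating.
Others report (10, 6): truth gives 0; report 10 gives 2 > 0. Violating.
Others report (10, 10): truth gives 0; report 6 gives 6 > 0. Violating.
Others report (6, 6): truth gives 0; no alternative beats it.
(Checking all 9 profiles: 8 have a profitable deviation, 1 does not.)

8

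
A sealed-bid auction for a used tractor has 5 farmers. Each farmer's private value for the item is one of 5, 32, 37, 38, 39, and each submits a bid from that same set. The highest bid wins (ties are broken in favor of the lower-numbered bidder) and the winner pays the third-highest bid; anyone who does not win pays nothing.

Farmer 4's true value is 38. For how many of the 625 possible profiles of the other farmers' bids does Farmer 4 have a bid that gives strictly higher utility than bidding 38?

Others bid (5, 5, 5, 39): truth gives 0; bid 39 gives 33 > 0. Violating.
Others bid (5, 5, 32, 39): truth gives 0; bid 39 gives 6 > 0. Violating.
Others bid (5, 5, 37, 39): truth gives 0; bid 39 gives 1 > 0. Violating.
Others bid (5, 5, 38, 5): truth gives 0; bid 39 gives 33 > 0. Violating.
Others bid (5, 5, 5, 5): truth gives 33; no alternative beats it.
Others bid (5, 5, 5, 32): truth gives 33; no alternative beats it.
(Checking all 625 profiles: 108 have a profitable deviation, 517 do not.)

108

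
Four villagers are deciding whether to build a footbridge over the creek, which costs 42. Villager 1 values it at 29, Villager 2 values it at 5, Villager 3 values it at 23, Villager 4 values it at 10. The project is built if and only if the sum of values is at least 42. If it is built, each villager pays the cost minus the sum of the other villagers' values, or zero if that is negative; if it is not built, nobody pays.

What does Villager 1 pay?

Total value 67 ≥ cost 42, so the project is built.
The other villagers' values sum to 38.
Cost minus that sum is 42 - 38 = 4.

4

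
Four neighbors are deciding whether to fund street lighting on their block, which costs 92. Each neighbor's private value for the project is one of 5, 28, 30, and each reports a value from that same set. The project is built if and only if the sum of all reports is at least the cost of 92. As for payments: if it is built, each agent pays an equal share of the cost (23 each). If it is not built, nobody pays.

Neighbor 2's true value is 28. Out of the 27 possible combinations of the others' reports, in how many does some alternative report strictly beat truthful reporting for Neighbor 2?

6

Others report (5, 28, 30): truth gives 0; report 30 gives 5 > 0. Violating.
Others report (5, 30, 28): truth gives 0; report 30 gives 5 > 0. Violating.
Others report (28, 5, 30): truth gives 0; report 30 gives 5 > 0. Violating.
Others report (28, 30, 5): truth gives 0; report 30 gives 5 > 0. Violating.
Others report (5, 5, 5): truth gives 0; no alternative beats it.
Others report (5, 5, 28): truth gives 0; no alternative beats it.
(Checking all 27 profiles: 6 have a profitable deviation, 21 do not.)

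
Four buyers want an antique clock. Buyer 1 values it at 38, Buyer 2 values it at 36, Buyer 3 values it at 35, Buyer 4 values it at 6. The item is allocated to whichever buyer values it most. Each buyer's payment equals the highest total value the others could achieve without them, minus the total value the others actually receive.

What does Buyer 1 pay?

36

Buyer 1 has the highest value and receives the item.
Without Buyer 1, the item would go to the next-highest value, 36, so the others could achieve 36.
With Buyer 1 present and winning, the others receive nothing, so their total is 0.
Payment = 36 - 0 = 36.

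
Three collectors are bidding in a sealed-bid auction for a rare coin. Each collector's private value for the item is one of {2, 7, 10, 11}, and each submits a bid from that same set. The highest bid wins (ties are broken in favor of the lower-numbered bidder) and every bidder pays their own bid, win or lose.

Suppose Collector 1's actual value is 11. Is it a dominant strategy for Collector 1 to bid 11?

No

Consider the case where Collector 2 bids 2 and Collector 3 bids 2.
Truthful bid 11: wins, pays 11, utility 11 - 11 = 0.
Bid 2 instead: wins, pays 2, utility 11 - 2 = 9.
Since 9 > 0, bidding 2 is strictly better here, so truthful bidding is not dominant.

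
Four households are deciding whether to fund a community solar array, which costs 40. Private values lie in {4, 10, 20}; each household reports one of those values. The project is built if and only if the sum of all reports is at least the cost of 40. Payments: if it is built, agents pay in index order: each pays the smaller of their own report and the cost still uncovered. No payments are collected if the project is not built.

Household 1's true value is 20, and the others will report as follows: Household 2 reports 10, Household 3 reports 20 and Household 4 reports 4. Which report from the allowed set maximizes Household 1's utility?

10

Report 4: project not built, utility 0.
Report 10: project built, pays 10, utility 20 - 10 = 10.
Report 20: project built, pays 20, utility 20 - 20 = 0.
The best choice is 10 with utility 10.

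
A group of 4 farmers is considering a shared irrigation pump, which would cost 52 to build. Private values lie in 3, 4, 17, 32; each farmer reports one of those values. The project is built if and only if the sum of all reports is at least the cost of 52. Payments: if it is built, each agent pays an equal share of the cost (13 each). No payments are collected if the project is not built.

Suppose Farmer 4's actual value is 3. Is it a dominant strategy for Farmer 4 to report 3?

Yes

Check each profile of the others' reports and compare truth against every alternative report.
Others report (3, 17, 32): truth gives -10, best alternative gives -10.
Others report (3, 32, 17): truth gives -10, best alternative gives -10.
Others report (3, 32, 32): truth gives -10, best alternative gives -10.
Others report (4, 17, 32): truth gives -10, best alternative gives -10.
Others report (4, 32, 17): truth gives -10, best alternative gives -10.
Others report (4, 32, 32): truth gives -10, best alternative gives -10.
(Remaining 58 profiles checked similarly; truth is weakly best in each.)
In every case the truthful report is at least as good as any alternative, so it is a dominant strategy.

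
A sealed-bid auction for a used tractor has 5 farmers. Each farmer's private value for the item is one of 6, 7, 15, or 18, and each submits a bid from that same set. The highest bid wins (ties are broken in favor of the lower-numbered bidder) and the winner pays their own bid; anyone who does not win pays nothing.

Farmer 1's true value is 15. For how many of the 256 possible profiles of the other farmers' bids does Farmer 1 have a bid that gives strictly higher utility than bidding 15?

16

Others bid (6, 6, 6, 6): truth gives 0; bid 6 gives 9 > 0. Violating.
Others bid (6, 6, 6, 7): truth gives 0; bid 7 gives 8 > 0. Violating.
Others bid (6, 6, 7, 6): truth gives 0; bid 7 gives 8 > 0. Violating.
Others bid (6, 6, 7, 7): truth gives 0; bid 7 gives 8 > 0. Violating.
Others bid (6, 6, 6, 15): truth gives 0; no alternative beats it.
Others bid (6, 6, 6, 18): truth gives 0; no alternative beats it.
(Checking all 256 profiles: 16 have a profitable deviation, 240 do not.)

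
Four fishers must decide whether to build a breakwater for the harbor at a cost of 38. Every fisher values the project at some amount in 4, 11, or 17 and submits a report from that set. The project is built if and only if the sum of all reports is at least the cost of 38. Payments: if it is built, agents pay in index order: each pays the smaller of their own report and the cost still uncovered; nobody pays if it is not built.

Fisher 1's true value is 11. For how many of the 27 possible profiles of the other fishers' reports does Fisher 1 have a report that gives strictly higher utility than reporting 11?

Others report (4, 17, 17): truth gives 0; report 4 gives 7 > 0. Violating.
Others report (11, 11, 17): truth gives 0; report 4 gives 7 > 0. Violating.
Others report (11, 17, 11): truth gives 0; report 4 gives 7 > 0. Violating.
Others report (11, 17, 17): truth gives 0; report 4 gives 7 > 0. Violating.
Others report (4, 4, 4): truth gives 0; no alternative beats it.
Others report (4, 4, 11): truth gives 0; no alternative beats it.
(Checking all 27 profiles: 10 have a profitable deviation, 17 do not.)

10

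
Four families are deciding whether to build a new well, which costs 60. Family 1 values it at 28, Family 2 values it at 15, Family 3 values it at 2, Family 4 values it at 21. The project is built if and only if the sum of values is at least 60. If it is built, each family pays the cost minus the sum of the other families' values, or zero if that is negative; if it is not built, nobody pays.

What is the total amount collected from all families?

Total value 66 ≥ cost 60, so it is built.
Family 1: others sum to 38; max(0, 60 - 38) = 22.
Family 2: others sum to 51; max(0, 60 - 51) = 9.
Family 3: others sum to 64; max(0, 60 - 64) = 0.
Family 4: others sum to 45; max(0, 60 - 45) = 15.
Total collected = 22 + 9 + 0 + 15 = 46.

46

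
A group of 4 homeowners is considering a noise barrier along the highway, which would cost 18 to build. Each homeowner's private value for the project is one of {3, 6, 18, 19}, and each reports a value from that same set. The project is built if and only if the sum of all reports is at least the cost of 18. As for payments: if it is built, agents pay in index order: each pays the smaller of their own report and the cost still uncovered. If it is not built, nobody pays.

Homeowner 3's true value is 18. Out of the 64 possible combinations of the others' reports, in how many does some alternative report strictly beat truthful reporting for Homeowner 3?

Others report (3, 3, 6): truth gives 6; report 6 gives 12 > 6. Violating.
Others report (3, 3, 18): truth gives 6; report 3 gives 15 > 6. Violating.
Others report (3, 3, 19): truth gives 6; report 3 gives 15 > 6. Violating.
Others report (3, 6, 3): truth gives 9; report 6 gives 12 > 9. Violating.
Others report (3, 3, 3): truth gives 6; no alternative beats it.
Others report (3, 18, 3): truth gives 18; no alternative beats it.
(Checking all 64 profiles: 15 have a profitable deviation, 49 do not.)

15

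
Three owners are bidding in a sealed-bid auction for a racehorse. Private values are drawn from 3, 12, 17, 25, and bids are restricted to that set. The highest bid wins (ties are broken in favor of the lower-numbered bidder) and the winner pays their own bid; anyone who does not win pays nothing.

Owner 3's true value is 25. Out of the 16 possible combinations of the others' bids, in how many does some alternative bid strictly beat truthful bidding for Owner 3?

4

Others bid (3, 3): truth gives 0; bid 12 gives 13 > 0. Violating.
Others bid (3, 12): truth gives 0; bid 17 gives 8 > 0. Violating.
Others bid (12, 3): truth gives 0; bid 17 gives 8 > 0. Violating.
Others bid (12, 12): truth gives 0; bid 17 gives 8 > 0. Violating.
Others bid (3, 17): truth gives 0; no alternative beats it.
Others bid (3, 25): truth gives 0; no alternative beats it.
(Checking all 16 profiles: 4 have a profitable deviation, 12 do not.)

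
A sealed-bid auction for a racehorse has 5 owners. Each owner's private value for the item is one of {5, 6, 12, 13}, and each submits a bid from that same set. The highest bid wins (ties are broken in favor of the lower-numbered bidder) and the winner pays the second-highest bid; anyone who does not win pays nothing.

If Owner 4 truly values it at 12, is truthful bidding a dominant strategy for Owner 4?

Check each profile of the others' bids and compare truth against every alternative bid.
Others bid (5, 5, 5, 5): truth gives 7, best alternative gives 7.
Others bid (5, 5, 5, 6): truth gives 6, best alternative gives 6.
Others bid (5, 5, 6, 5): truth gives 6, best alternative gives 6.
Others bid (5, 5, 6, 6): truth gives 6, best alternative gives 6.
Others bid (5, 6, 5, 5): truth gives 6, best alternative gives 6.
Others bid (5, 6, 5, 6): truth gives 6, best alternative gives 6.
(Remaining 250 profiles checked similarly; truth is weakly best in each.)
In every case the truthful bid is at least as good as any alternative, so it is a dominant strategy.

Yes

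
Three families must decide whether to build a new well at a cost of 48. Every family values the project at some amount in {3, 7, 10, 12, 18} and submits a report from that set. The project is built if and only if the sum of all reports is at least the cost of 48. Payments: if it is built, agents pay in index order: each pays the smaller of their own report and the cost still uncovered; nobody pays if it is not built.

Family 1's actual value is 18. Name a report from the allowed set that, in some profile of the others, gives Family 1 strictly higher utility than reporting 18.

12

Suppose Family 2 reports 18 and Family 3 reports 18.
Report 18: project built, pays 18, utility 18 - 18 = 0.
Report 12: project built, pays 12, utility 18 - 12 = 6.
So reporting 12 beats truth here (6 > 0).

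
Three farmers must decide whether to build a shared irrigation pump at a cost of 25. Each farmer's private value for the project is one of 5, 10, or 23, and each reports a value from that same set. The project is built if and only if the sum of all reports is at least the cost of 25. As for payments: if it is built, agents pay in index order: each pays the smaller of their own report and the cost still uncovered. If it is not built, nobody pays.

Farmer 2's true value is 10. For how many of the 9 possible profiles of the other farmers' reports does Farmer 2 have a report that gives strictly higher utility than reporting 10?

3

Others report (5, 23): truth gives 0; report 5 gives 5 > 0. Violating.
Others report (10, 10): truth gives 0; report 5 gives 5 > 0. Violating.
Others report (10, 23): truth gives 0; report 5 gives 5 > 0. Violating.
Others report (5, 5): truth gives 0; no alternative beats it.
Others report (5, 10): truth gives 0; no alternative beats it.
(Checking all 9 profiles: 3 have a profitable deviation, 6 do not.)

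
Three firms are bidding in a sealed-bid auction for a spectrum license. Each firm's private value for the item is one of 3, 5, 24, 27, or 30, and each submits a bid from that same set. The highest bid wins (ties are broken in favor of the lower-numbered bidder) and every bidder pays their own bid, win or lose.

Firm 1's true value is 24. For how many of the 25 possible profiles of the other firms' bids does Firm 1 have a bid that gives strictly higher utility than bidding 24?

20

Others bid (3, 3): truth gives 0; bid 3 gives 21 > 0. Violating.
Others bid (3, 5): truth gives 0; bid 5 gives 19 > 0. Violating.
Others bid (3, 27): truth gives -24; bid 3 gives -3 > -24. Violating.
Others bid (3, 30): truth gives -24; bid 3 gives -3 > -24. Violating.
Others bid (3, 24): truth gives 0; no alternative beats it.
Others bid (5, 24): truth gives 0; no alternative beats it.
(Checking all 25 profiles: 20 have a profitable deviation, 5 do not.)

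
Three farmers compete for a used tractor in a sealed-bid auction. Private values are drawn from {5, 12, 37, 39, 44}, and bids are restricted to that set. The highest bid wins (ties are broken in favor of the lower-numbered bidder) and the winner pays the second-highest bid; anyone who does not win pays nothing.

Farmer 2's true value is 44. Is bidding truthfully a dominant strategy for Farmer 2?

Yes

Check each profile of the others' bids and compare truth against every alternative bid.
Others bid (39, 5): truth gives 5, best alternative gives 0.
Others bid (39, 12): truth gives 5, best alternative gives 0.
Others bid (39, 37): truth gives 5, best alternative gives 0.
Others bid (39, 39): truth gives 5, best alternative gives 0.
Others bid (5, 5): truth gives 39, best alternative gives 39.
Others bid (5, 12): truth gives 32, best alternative gives 32.
(Remaining 19 profiles checked similarly; truth is weakly best in each.)
In every case the truthful bid is at least as good as any alternative, so it is a dominant strategy.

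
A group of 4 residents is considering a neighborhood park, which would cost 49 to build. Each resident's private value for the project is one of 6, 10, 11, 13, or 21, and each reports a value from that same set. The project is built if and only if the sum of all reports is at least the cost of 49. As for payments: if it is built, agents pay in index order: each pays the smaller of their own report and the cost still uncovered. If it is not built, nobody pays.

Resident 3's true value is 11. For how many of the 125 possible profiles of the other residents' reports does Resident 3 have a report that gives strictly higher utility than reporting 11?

47

Others report (6, 13, 21): truth gives 0; report 10 gives 1 > 0. Violating.
Others report (6, 21, 13): truth gives 0; report 10 gives 1 > 0. Violating.
Others report (6, 21, 21): truth gives 0; report 6 gives 5 > 0. Violating.
Others report (10, 10, 21): truth gives 0; report 10 gives 1 > 0. Violating.
Others report (6, 6, 6): truth gives 0; no alternative beats it.
Others report (6, 6, 10): truth gives 0; no alternative beats it.
(Checking all 125 profiles: 47 have a profitable deviation, 78 do not.)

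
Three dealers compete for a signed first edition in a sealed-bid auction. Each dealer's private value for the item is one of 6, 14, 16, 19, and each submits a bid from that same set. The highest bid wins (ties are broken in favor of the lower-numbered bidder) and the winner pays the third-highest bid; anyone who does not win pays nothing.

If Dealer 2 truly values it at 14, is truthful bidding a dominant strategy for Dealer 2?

Consider the case where Dealer 1 bids 6 and Dealer 3 bids 16.
Truthful bid 14: loses, pays 0, utility 0.
Bid 16 instead: wins, pays 6, utility 14 - 6 = 8.
Since 8 > 0, bidding 16 is strictly better here, so truthful bidding is not dominant.

No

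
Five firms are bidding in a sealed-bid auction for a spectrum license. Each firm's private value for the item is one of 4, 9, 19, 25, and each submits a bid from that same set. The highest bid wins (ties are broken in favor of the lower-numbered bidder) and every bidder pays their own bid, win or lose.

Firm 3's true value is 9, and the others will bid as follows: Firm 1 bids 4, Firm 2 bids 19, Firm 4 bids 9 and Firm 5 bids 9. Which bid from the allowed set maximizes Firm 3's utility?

Bid 4: loses but pays 4, utility -4.
Bid 9: loses but pays 9, utility -9.
Bid 19: loses but pays 19, utility -19.
Bid 25: wins, pays 25, utility 9 - 25 = -16.
The best choice is 4 with utility -4.

4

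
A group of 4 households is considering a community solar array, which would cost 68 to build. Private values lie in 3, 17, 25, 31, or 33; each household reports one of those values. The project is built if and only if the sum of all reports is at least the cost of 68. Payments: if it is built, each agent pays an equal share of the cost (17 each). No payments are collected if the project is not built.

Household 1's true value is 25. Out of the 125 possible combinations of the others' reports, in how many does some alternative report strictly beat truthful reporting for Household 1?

Others report (3, 3, 31): truth gives 0; report 31 gives 8 > 0. Violating.
Others report (3, 3, 33): truth gives 0; report 31 gives 8 > 0. Violating.
Others report (3, 17, 17): truth gives 0; report 31 gives 8 > 0. Violating.
Others report (3, 31, 3): truth gives 0; report 31 gives 8 > 0. Violating.
Others report (3, 3, 3): truth gives 0; no alternative beats it.
Others report (3, 3, 17): truth gives 0; no alternative beats it.
(Checking all 125 profiles: 9 have a profitable deviation, 116 do not.)

9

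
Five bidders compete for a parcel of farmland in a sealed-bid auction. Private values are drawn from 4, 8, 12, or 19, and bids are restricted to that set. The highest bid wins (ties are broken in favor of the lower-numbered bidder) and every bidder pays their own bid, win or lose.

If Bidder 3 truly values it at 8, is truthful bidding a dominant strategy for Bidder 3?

No

Consider the case where Bidder 1 bids 4, Bidder 2 bids 4, Bidder 4 bids 4 and Bidder 5 bids 12.
Truthful bid 8: loses but pays 8, utility -8.
Bid 4 instead: loses but pays 4, utility -4.
Since -4 > -8, bidding 4 is strictly better here, so truthful bidding is not dominant.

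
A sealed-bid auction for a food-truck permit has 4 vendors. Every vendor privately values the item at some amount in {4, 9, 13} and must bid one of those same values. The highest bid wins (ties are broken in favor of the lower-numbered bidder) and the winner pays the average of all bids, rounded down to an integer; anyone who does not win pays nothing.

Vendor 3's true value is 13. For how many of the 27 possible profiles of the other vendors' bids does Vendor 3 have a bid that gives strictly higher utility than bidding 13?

2

Others bid (4, 4, 4): truth gives 7; bid 9 gives 8 > 7. Violating.
Others bid (4, 4, 9): truth gives 6; bid 9 gives 7 > 6. Violating.
Others bid (4, 4, 13): truth gives 5; no alternative beats it.
Others bid (4, 9, 4): truth gives 6; no alternative beats it.
(Checking all 27 profiles: 2 have a profitable deviation, 25 do not.)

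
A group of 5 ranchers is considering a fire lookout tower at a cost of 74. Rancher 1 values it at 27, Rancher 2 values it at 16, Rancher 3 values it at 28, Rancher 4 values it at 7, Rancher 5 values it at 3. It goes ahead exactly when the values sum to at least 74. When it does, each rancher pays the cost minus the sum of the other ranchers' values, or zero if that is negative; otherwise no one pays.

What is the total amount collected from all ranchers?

Total value 81 ≥ cost 74, so it is built.
Rancher 1: others sum to 54; max(0, 74 - 54) = 20.
Rancher 2: others sum to 65; max(0, 74 - 65) = 9.
Rancher 3: others sum to 53; max(0, 74 - 53) = 21.
Rancher 4: others sum to 74; max(0, 74 - 74) = 0.
Rancher 5: others sum to 78; max(0, 74 - 78) = 0.
Total collected = 20 + 9 + 21 + 0 + 0 = 50.

50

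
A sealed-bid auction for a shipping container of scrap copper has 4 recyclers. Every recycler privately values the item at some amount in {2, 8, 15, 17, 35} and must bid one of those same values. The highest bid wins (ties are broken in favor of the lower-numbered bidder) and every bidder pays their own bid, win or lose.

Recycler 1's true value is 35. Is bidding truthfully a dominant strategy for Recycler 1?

Consider the case where Recycler 2 bids 2, Recycler 3 bids 2 and Recycler 4 bids 2.
Truthful bid 35: wins, pays 35, utility 35 - 35 = 0.
Bid 2 instead: wins, pays 2, utility 35 - 2 = 33.
Since 33 > 0, bidding 2 is strictly better here, so truthful bidding is not dominant.

No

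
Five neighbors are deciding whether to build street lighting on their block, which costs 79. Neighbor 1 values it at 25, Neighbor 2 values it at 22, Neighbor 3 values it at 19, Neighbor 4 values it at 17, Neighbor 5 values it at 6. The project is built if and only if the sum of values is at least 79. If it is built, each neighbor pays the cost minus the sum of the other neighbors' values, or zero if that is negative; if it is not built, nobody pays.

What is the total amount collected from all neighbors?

43

Total value 89 ≥ cost 79, so it is built.
Neighbor 1: others sum to 64; max(0, 79 - 64) = 15.
Neighbor 2: others sum to 67; max(0, 79 - 67) = 12.
Neighbor 3: others sum to 70; max(0, 79 - 70) = 9.
Neighbor 4: others sum to 72; max(0, 79 - 72) = 7.
Neighbor 5: others sum to 83; max(0, 79 - 83) = 0.
Total collected = 15 + 12 + 9 + 7 + 0 = 43.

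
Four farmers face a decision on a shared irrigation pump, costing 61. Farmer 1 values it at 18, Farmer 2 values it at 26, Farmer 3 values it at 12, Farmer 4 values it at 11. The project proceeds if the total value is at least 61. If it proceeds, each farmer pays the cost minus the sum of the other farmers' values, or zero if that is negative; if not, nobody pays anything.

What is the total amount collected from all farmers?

43

Total value 67 ≥ cost 61, so it is built.
Farmer 1: others sum to 49; max(0, 61 - 49) = 12.
Farmer 2: others sum to 41; max(0, 61 - 41) = 20.
Farmer 3: others sum to 55; max(0, 61 - 55) = 6.
Farmer 4: others sum to 56; max(0, 61 - 56) = 5.
Total collected = 12 + 20 + 6 + 5 = 43.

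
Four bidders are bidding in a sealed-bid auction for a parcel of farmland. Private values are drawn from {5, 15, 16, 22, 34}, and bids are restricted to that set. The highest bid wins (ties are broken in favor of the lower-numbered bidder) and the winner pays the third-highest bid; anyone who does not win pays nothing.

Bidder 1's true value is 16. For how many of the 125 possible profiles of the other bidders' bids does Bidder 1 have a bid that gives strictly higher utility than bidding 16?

Others bid (5, 5, 22): truth gives 0; bid 22 gives 11 > 0. Violating.
Others bid (5, 5, 34): truth gives 0; bid 34 gives 11 > 0. Violating.
Others bid (5, 15, 22): truth gives 0; bid 22 gives 1 > 0. Violating.
Others bid (5, 15, 34): truth gives 0; bid 34 gives 1 > 0. Violating.
Others bid (5, 5, 5): truth gives 11; no alternative beats it.
Others bid (5, 5, 15): truth gives 11; no alternative beats it.
(Checking all 125 profiles: 24 have a profitable deviation, 101 do not.)

24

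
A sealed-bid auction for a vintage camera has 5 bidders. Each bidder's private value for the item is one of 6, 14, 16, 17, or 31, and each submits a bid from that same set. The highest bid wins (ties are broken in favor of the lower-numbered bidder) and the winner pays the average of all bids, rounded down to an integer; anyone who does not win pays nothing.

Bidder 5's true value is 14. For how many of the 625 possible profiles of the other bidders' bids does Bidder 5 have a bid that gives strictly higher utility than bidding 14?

Others bid (6, 6, 6, 14): truth gives 0; bid 16 gives 5 > 0. Violating.
Others bid (6, 6, 6, 16): truth gives 0; bid 17 gives 4 > 0. Violating.
Others bid (6, 6, 6, 17): truth gives 0; bid 31 gives 1 > 0. Violating.
Others bid (6, 6, 14, 6): truth gives 0; bid 16 gives 5 > 0. Violating.
Others bid (6, 6, 6, 6): truth gives 7; no alternative beats it.
Others bid (6, 6, 6, 31): truth gives 0; no alternative beats it.
(Checking all 625 profiles: 64 have a profitable deviation, 561 do not.)

64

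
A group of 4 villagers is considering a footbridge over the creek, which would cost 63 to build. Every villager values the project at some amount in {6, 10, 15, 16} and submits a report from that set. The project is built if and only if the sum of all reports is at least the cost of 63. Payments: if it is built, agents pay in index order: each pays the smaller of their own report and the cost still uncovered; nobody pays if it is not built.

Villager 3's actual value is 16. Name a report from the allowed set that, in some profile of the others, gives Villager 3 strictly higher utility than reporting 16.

15

Suppose Villager 1 reports 16, Villager 2 reports 16 and Villager 4 reports 16.
Report 16: project built, pays 16, utility 16 - 16 = 0.
Report 15: project built, pays 15, utility 16 - 15 = 1.
So reporting 15 beats truth here (1 > 0).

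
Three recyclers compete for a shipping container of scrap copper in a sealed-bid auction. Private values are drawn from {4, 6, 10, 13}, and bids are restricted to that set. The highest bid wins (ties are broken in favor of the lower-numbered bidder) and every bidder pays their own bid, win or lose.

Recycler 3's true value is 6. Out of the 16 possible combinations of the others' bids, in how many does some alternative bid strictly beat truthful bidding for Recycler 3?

Others bid (4, 6): truth gives -6; bid 4 gives -4 > -6. Violating.
Others bid (4, 10): truth gives -6; bid 4 gives -4 > -6. Violating.
Others bid (4, 13): truth gives -6; bid 4 gives -4 > -6. Violating.
Others bid (6, 4): truth gives -6; bid 4 gives -4 > -6. Violating.
Others bid (4, 4): truth gives 0; no alternative beats it.
(Checking all 16 profiles: 15 have a profitable deviation, 1 does not.)

15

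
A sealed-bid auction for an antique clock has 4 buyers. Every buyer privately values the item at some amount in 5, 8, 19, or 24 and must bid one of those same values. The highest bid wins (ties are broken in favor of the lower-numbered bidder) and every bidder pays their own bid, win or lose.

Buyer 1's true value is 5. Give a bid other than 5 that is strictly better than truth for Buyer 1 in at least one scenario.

8

Suppose Buyer 2 bids 5, Buyer 3 bids 5 and Buyer 4 bids 8.
Bid 5: loses but pays 5, utility -5.
Bid 8: wins, pays 8, utility 5 - 8 = -3.
So bidding 8 beats truth here (-3 > -5).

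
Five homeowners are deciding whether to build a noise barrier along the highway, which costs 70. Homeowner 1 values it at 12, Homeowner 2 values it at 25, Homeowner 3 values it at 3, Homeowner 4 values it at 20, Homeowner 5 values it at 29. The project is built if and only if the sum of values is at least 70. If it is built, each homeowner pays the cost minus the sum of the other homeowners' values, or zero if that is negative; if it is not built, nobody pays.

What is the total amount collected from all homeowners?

17

Total value 89 ≥ cost 70, so it is built.
Homeowner 1: others sum to 77; max(0, 70 - 77) = 0.
Homeowner 2: others sum to 64; max(0, 70 - 64) = 6.
Homeowner 3: others sum to 86; max(0, 70 - 86) = 0.
Homeowner 4: others sum to 69; max(0, 70 - 69) = 1.
Homeowner 5: others sum to 60; max(0, 70 - 60) = 10.
Total collected = 0 + 6 + 0 + 1 + 10 = 17.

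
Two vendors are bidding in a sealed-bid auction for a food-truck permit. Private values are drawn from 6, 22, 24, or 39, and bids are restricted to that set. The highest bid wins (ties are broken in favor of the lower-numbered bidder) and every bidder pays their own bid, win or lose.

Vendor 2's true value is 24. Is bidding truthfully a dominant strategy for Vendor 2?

No

Consider the case where Vendor 1 bids 6.
Truthful bid 24: wins, pays 24, utility 24 - 24 = 0.
Bid 22 instead: wins, pays 22, utility 24 - 22 = 2.
Since 2 > 0, bidding 22 is strictly better here, so truthful bidding is not dominant.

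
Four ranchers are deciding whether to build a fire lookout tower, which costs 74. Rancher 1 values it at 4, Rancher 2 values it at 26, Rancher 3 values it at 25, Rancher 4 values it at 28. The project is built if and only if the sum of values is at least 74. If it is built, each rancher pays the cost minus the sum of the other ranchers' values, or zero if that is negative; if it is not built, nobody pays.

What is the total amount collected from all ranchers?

Total value 83 ≥ cost 74, so it is built.
Rancher 1: others sum to 79; max(0, 74 - 79) = 0.
Rancher 2: others sum to 57; max(0, 74 - 57) = 17.
Rancher 3: others sum to 58; max(0, 74 - 58) = 16.
Rancher 4: others sum to 55; max(0, 74 - 55) = 19.
Total collected = 0 + 17 + 16 + 19 = 52.

52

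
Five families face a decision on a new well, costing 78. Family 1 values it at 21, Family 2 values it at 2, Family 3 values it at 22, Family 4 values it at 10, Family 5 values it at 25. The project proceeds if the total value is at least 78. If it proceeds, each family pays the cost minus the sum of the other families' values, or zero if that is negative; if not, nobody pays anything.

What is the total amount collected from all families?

70

Total value 80 ≥ cost 78, so it is built.
Family 1: others sum to 59; max(0, 78 - 59) = 19.
Family 2: others sum to 78; max(0, 78 - 78) = 0.
Family 3: others sum to 58; max(0, 78 - 58) = 20.
Family 4: others sum to 70; max(0, 78 - 70) = 8.
Family 5: others sum to 55; max(0, 78 - 55) = 23.
Total collected = 19 + 0 + 20 + 8 + 23 = 70.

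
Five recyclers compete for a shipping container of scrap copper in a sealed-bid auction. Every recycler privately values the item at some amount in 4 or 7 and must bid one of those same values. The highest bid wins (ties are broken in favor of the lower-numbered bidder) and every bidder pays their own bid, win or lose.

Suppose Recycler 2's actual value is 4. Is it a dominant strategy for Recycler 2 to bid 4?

Consider the case where Recycler 1 bids 4, Recycler 3 bids 4, Recycler 4 bids 4 and Recycler 5 bids 4.
Truthful bid 4: loses but pays 4, utility -4.
Bid 7 instead: wins, pays 7, utility 4 - 7 = -3.
Since -3 > -4, bidding 7 is strictly better here, so truthful bidding is not dominant.

No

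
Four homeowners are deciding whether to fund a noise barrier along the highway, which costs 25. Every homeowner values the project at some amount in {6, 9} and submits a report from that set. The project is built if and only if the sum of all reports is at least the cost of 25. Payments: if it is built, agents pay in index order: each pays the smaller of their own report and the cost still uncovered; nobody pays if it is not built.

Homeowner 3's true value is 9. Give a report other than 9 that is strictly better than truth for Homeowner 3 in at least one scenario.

6

Suppose Homeowner 1 reports 6, Homeowner 2 reports 6 and Homeowner 4 reports 9.
Report 9: project built, pays 9, utility 9 - 9 = 0.
Report 6: project built, pays 6, utility 9 - 6 = 3.
So reporting 6 beats truth here (3 > 0).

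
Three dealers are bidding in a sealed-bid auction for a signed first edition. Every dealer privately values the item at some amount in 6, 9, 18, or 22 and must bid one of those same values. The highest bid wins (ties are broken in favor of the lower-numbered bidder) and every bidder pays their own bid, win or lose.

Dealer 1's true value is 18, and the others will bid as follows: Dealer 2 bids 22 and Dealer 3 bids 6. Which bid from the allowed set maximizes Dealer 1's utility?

22

Bid 6: loses but pays 6, utility -6.
Bid 9: loses but pays 9, utility -9.
Bid 18: loses but pays 18, utility -18.
Bid 22: wins, pays 22, utility 18 - 22 = -4.
The best choice is 22 with utility -4.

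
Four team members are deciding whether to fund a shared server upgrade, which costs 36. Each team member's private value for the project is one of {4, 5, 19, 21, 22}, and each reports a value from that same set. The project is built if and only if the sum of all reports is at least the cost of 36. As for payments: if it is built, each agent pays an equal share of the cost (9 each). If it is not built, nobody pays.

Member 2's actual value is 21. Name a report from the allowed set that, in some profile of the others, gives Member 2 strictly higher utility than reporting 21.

22

Suppose Member 1 reports 4, Member 3 reports 5 and Member 4 reports 5.
Report 21: project not built, utility 0.
Report 22: project built, pays 9, utility 21 - 9 = 12.
So reporting 22 beats truth here (12 > 0).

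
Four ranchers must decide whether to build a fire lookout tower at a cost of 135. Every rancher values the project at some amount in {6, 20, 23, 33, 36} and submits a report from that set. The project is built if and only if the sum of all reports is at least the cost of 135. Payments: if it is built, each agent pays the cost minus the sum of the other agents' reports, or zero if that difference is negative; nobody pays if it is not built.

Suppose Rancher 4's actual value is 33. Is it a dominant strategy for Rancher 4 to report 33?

Check each profile of the others' reports and compare truth against every alternative report.
Others report (36, 36, 36): truth gives 6, best alternative gives 6.
Others report (33, 36, 36): truth gives 3, best alternative gives 3.
Others report (36, 33, 36): truth gives 3, best alternative gives 3.
Others report (36, 36, 33): truth gives 3, best alternative gives 3.
Others report (6, 6, 6): truth gives 0, best alternative gives 0.
Others report (6, 6, 20): truth gives 0, best alternative gives 0.
(Remaining 119 profiles checked similarly; truth is weakly best in each.)
In every case the truthful report is at least as good as any alternative, so it is a dominant strategy.

Yes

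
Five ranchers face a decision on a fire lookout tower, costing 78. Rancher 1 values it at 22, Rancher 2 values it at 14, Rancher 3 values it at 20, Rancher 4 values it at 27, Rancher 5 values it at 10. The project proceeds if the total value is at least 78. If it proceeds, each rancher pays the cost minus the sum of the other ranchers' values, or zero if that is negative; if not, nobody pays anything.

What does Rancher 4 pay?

12

Total value 93 ≥ cost 78, so the project is built.
The other ranchers' values sum to 66.
Cost minus that sum is 78 - 66 = 12.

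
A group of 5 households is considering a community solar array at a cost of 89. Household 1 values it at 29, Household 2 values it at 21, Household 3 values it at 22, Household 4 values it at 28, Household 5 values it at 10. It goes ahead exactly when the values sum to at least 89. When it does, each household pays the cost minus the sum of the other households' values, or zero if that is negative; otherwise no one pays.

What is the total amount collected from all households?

Total value 110 ≥ cost 89, so it is built.
Household 1: others sum to 81; max(0, 89 - 81) = 8.
Household 2: others sum to 89; max(0, 89 - 89) = 0.
Household 3: others sum to 88; max(0, 89 - 88) = 1.
Household 4: others sum to 82; max(0, 89 - 82) = 7.
Household 5: others sum to 100; max(0, 89 - 100) = 0.
Total collected = 8 + 0 + 1 + 7 + 0 = 16.

16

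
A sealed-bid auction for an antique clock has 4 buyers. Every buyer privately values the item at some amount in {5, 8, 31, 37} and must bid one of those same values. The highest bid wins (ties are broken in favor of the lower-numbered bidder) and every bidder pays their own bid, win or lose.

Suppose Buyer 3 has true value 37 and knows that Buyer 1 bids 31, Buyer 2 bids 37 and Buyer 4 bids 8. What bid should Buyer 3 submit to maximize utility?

Bid 5: loses but pays 5, utility -5.
Bid 8: loses but pays 8, utility -8.
Bid 31: loses but pays 31, utility -31.
Bid 37: loses but pays 37, utility -37.
The best choice is 5 with utility -5.

5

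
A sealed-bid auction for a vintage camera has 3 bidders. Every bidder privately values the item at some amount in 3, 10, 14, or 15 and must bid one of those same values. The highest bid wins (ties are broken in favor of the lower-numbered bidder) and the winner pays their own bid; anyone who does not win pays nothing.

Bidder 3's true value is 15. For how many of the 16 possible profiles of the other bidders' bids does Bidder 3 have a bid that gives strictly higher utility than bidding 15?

Others bid (3, 3): truth gives 0; bid 10 gives 5 > 0. Violating.
Others bid (3, 10): truth gives 0; bid 14 gives 1 > 0. Violating.
Others bid (10, 3): truth gives 0; bid 14 gives 1 > 0. Violating.
Others bid (10, 10): truth gives 0; bid 14 gives 1 > 0. Violating.
Others bid (3, 14): truth gives 0; no alternative beats it.
Others bid (3, 15): truth gives 0; no alternative beats it.
(Checking all 16 profiles: 4 have a profitable deviation, 12 do not.)

4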